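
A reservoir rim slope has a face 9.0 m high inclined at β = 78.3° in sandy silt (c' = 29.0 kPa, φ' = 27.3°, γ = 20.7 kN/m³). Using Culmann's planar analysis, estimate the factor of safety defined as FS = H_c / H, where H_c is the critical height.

H_c = (4c'/γ) · sinβ cosφ' / [1 − cos(β − φ')]
    = (4·29.0/20.7) · sin78.3°·cos27.3° / [1 − cos51.0°]
    = 5.604 · 0.8702 / 0.3707 = 13.15 m
FS = H_c / H = 13.15 / 9.0 = 1.462

FS = 1.46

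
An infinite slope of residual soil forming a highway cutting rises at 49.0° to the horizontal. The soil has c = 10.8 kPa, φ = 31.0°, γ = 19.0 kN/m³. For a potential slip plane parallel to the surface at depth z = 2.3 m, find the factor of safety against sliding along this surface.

FS = 1.02

For an infinite slope with a slip plane parallel to the surface (no pore pressure): FS = [c + γz cos²β tanφ] / [γz sinβ cosβ].
γz = 19.0·2.3 = 43.70 kN/m²
Numerator = 10.8 + 43.70·cos²49.0°·tan31.0° = 10.8 + 43.70·0.4304·0.6009 = 22.102 kPa
Denominator = 43.70·sin49.0°·cos49.0° = 43.70·0.7547·0.6561 = 21.637 kPa
FS = 22.102 / 21.637 = 1.021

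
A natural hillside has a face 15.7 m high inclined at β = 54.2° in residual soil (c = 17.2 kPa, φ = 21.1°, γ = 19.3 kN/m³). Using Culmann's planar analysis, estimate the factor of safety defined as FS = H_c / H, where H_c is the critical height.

H_c = (4c/γ) · sinβ cosφ / [1 − cos(β − φ)]
    = (4·17.2/19.3) · sin54.2°·cos21.1° / [1 − cos33.1°]
    = 3.565 · 0.7567 / 0.1623 = 16.62 m
FS = H_c / H = 16.62 / 15.7 = 1.059

FS = 1.06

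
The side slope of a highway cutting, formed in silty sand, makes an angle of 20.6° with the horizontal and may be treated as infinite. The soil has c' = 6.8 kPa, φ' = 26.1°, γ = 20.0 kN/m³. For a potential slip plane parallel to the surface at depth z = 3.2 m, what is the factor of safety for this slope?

For an infinite slope with a slip plane parallel to the surface (no pore pressure): FS = [c' + γz cos²β tanφ'] / [γz sinβ cosβ].
γz = 20.0·3.2 = 64.00 kN/m²
Numerator = 6.8 + 64.00·cos²20.6°·tan26.1° = 6.8 + 64.00·0.8762·0.4899 = 34.272 kPa
Denominator = 64.00·sin20.6°·cos20.6° = 64.00·0.3518·0.9361 = 21.078 kPa
FS = 34.272 / 21.078 = 1.626

FS = 1.63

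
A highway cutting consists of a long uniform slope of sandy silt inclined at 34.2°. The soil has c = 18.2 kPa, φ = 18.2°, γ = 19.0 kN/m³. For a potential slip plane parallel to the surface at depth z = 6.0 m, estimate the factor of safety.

For an infinite slope with a slip plane parallel to the surface (no pore pressure): FS = [c + γz cos²β tanφ] / [γz sinβ cosβ].
γz = 19.0·6.0 = 114.00 kN/m²
Numerator = 18.2 + 114.00·cos²34.2°·tan18.2° = 18.2 + 114.00·0.6841·0.3288 = 43.840 kPa
Denominator = 114.00·sin34.2°·cos34.2° = 114.00·0.5621·0.8271 = 52.997 kPa
FS = 43.840 / 52.997 = 0.827

FS = 0.83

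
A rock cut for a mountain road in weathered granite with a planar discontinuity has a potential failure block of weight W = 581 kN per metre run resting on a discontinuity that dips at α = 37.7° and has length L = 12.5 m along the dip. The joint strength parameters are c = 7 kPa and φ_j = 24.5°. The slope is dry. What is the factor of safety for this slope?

FS = 0.84

Resolving the block weight along and normal to the plane and applying the Mohr–Coulomb strength on the joint:
N' = W cosα = 581·cos37.7° = 459.7 kN/m
Driving force T = W sinα = 581·sin37.7° = 355.3 kN/m
Resisting force R = c·L + N'·tanφ_j = 7·12.5 + 459.7·tan24.5° = 87.5 + 209.5 = 297.0 kN/m
FS = R / T = 297.0 / 355.3 = 0.836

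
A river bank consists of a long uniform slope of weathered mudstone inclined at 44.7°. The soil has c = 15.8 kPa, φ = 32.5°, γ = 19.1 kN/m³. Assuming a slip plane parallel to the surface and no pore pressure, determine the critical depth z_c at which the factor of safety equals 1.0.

Setting FS = 1.00 in FS = [c + γz cos²β tanφ] / [γz sinβ cosβ] and solving for z:
z = c / [γ cosβ (FS·sinβ − cosβ·tanφ)]
  = 15.8 / [19.1·cos44.7°·(1.00·sin44.7° − cos44.7°·tan32.5°)]
  = 15.8 / [19.1·0.7108·(1.00·0.7034 − 0.7108·0.6371)]
  = 15.8 / 3.4017 = 4.645 m

z_c = 4.64 m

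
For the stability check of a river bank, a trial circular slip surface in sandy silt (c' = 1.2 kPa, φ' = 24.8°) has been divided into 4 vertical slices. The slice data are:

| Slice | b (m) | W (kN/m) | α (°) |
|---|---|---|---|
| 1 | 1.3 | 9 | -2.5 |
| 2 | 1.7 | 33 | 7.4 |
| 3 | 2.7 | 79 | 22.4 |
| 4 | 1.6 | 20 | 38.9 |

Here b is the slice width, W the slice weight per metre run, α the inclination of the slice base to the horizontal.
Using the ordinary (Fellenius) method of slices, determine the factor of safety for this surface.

FS = 1.50

Ordinary method of slices: FS = Σ[c'·Δl_i + (W_i cosα_i)·tanφ'] / Σ W_i sinα_i, with Δl_i = b_i / cosα_i.
Slice 1: Δl = 1.3/cos(-2.5°) = 1.301 m; N'_1 = 9·cos(-2.5°) = 9.0; c'Δl = 1.56; W sinα = -0.4
Slice 2: Δl = 1.7/cos7.4° = 1.714 m; N'_2 = 33·cos7.4° = 32.7; c'Δl = 2.06; W sinα = 4.3
Slice 3: Δl = 2.7/cos22.4° = 2.920 m; N'_3 = 79·cos22.4° = 73.0; c'Δl = 3.50; W sinα = 30.1
Slice 4: Δl = 1.6/cos38.9° = 2.056 m; N'_4 = 20·cos38.9° = 15.6; c'Δl = 2.47; W sinα = 12.6
Σc'Δl = 9.6 kN/m; ΣN' = 130.3 kN/m; ΣW sinα = 46.5 kN/m
Resisting = 9.6 + 130.3·tan24.8° = 9.6 + 60.2 = 69.8 kN/m
FS = 69.8 / 46.5 = 1.501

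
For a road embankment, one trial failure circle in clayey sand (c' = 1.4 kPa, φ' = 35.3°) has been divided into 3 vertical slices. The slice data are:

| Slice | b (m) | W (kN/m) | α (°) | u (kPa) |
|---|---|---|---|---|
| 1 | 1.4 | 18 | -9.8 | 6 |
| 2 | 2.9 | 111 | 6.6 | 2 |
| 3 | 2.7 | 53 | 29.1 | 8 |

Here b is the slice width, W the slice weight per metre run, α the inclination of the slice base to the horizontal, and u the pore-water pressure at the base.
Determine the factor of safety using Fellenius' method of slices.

FS = 2.99

Ordinary method of slices: FS = Σ[c'·Δl_i + (W_i cosα_i − u_i·Δl_i)·tanφ'] / Σ W_i sinα_i, with Δl_i = b_i / cosα_i.
Slice 1: Δl = 1.4/cos(-9.8°) = 1.421 m; N'_1 = 18·cos(-9.8°) − 6·1.421 = 9.2; c'Δl = 1.99; W sinα = -3.1
Slice 2: Δl = 2.9/cos6.6° = 2.919 m; N'_2 = 111·cos6.6° − 2·2.919 = 104.4; c'Δl = 4.09; W sinα = 12.8
Slice 3: Δl = 2.7/cos29.1° = 3.090 m; N'_3 = 53·cos29.1° − 8·3.090 = 21.6; c'Δl = 4.33; W sinα = 25.8
Σc'Δl = 10.4 kN/m; ΣN' = 135.2 kN/m; ΣW sinα = 35.5 kN/m
Resisting = 10.4 + 135.2·tan35.3° = 10.4 + 95.7 = 106.1 kN/m
FS = 106.1 / 35.5 = 2.993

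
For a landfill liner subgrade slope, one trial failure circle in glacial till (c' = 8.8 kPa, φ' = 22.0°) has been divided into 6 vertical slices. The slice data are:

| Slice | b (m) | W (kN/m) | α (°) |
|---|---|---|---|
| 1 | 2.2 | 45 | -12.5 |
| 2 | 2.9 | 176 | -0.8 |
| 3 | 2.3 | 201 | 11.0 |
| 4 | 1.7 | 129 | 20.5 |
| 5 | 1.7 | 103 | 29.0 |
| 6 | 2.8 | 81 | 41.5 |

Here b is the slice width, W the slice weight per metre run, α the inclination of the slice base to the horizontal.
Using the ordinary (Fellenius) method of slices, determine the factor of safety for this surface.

Ordinary method of slices: FS = Σ[c'·Δl_i + (W_i cosα_i)·tanφ'] / Σ W_i sinα_i, with Δl_i = b_i / cosα_i.
Slice 1: Δl = 2.2/cos(-12.5°) = 2.253 m; N'_1 = 45·cos(-12.5°) = 43.9; c'Δl = 19.83; W sinα = -9.7
Slice 2: Δl = 2.9/cos(-0.8°) = 2.900 m; N'_2 = 176·cos(-0.8°) = 176.0; c'Δl = 25.52; W sinα = -2.5
Slice 3: Δl = 2.3/cos11.0° = 2.343 m; N'_3 = 201·cos11.0° = 197.3; c'Δl = 20.62; W sinα = 38.4
Slice 4: Δl = 1.7/cos20.5° = 1.815 m; N'_4 = 129·cos20.5° = 120.8; c'Δl = 15.97; W sinα = 45.2
Slice 5: Δl = 1.7/cos29.0° = 1.944 m; N'_5 = 103·cos29.0° = 90.1; c'Δl = 17.10; W sinα = 49.9
Slice 6: Δl = 2.8/cos41.5° = 3.739 m; N'_6 = 81·cos41.5° = 60.7; c'Δl = 32.90; W sinα = 53.7
Σc'Δl = 131.9 kN/m; ΣN' = 688.8 kN/m; ΣW sinα = 174.9 kN/m
Resisting = 131.9 + 688.8·tan22.0° = 131.9 + 278.3 = 410.2 kN/m
FS = 410.2 / 174.9 = 2.345

FS = 2.35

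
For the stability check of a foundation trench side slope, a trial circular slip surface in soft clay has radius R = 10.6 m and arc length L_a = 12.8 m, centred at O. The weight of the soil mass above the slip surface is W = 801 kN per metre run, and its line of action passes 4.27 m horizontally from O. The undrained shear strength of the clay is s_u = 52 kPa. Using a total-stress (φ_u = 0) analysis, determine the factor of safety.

Taking moments about the centre O, the resisting moment is provided by the undrained shear strength acting along the arc:
M_R = s_u·L_a·R = 52·12.80·10.6 = 7055.4 kN·m/m
M_D = W·d = 801·4.27 = 3420.3 kN·m/m
FS = M_R / M_D = 7055.4 / 3420.3 = 2.063

FS = 2.06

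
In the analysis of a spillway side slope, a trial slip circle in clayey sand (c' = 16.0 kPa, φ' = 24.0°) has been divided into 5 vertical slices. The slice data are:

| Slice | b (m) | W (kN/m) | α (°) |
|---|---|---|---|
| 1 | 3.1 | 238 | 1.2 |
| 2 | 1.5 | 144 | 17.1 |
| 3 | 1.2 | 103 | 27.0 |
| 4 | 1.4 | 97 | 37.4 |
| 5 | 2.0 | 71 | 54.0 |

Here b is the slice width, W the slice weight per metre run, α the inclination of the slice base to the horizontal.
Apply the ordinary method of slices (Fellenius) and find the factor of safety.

Ordinary method of slices: FS = Σ[c'·Δl_i + (W_i cosα_i)·tanφ'] / Σ W_i sinα_i, with Δl_i = b_i / cosα_i.
Slice 1: Δl = 3.1/cos1.2° = 3.101 m; N'_1 = 238·cos1.2° = 237.9; c'Δl = 49.61; W sinα = 5.0
Slice 2: Δl = 1.5/cos17.1° = 1.569 m; N'_2 = 144·cos17.1° = 137.6; c'Δl = 25.11; W sinα = 42.3
Slice 3: Δl = 1.2/cos27.0° = 1.347 m; N'_3 = 103·cos27.0° = 91.8; c'Δl = 21.55; W sinα = 46.8
Slice 4: Δl = 1.4/cos37.4° = 1.762 m; N'_4 = 97·cos37.4° = 77.1; c'Δl = 28.20; W sinα = 58.9
Slice 5: Δl = 2.0/cos54.0° = 3.403 m; N'_5 = 71·cos54.0° = 41.7; c'Δl = 54.44; W sinα = 57.4
Σc'Δl = 178.9 kN/m; ΣN' = 586.1 kN/m; ΣW sinα = 210.4 kN/m
Resisting = 178.9 + 586.1·tan24.0° = 178.9 + 261.0 = 439.9 kN/m
FS = 439.9 / 210.4 = 2.090

FS = 2.09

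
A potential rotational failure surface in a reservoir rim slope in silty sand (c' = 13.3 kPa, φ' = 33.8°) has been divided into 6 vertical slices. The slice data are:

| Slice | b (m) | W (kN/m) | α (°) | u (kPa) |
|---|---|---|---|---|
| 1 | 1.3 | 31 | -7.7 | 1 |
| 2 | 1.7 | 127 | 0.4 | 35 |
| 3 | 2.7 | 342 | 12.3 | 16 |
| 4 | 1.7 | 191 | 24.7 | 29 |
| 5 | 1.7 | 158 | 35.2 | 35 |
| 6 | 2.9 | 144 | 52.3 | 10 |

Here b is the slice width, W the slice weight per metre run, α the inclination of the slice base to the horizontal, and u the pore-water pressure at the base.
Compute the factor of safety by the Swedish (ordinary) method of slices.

Ordinary method of slices: FS = Σ[c'·Δl_i + (W_i cosα_i − u_i·Δl_i)·tanφ'] / Σ W_i sinα_i, with Δl_i = b_i / cosα_i.
Slice 1: Δl = 1.3/cos(-7.7°) = 1.312 m; N'_1 = 31·cos(-7.7°) − 1·1.312 = 29.4; c'Δl = 17.45; W sinα = -4.2
Slice 2: Δl = 1.7/cos0.4° = 1.700 m; N'_2 = 127·cos0.4° − 35·1.700 = 67.5; c'Δl = 22.61; W sinα = 0.9
Slice 3: Δl = 2.7/cos12.3° = 2.763 m; N'_3 = 342·cos12.3° − 16·2.763 = 289.9; c'Δl = 36.75; W sinα = 72.9
Slice 4: Δl = 1.7/cos24.7° = 1.871 m; N'_4 = 191·cos24.7° − 29·1.871 = 119.3; c'Δl = 24.89; W sinα = 79.8
Slice 5: Δl = 1.7/cos35.2° = 2.080 m; N'_5 = 158·cos35.2° − 35·2.080 = 56.3; c'Δl = 27.67; W sinα = 91.1
Slice 6: Δl = 2.9/cos52.3° = 4.742 m; N'_6 = 144·cos52.3° − 10·4.742 = 40.6; c'Δl = 63.07; W sinα = 113.9
Σc'Δl = 192.4 kN/m; ΣN' = 603.0 kN/m; ΣW sinα = 354.4 kN/m
Resisting = 192.4 + 603.0·tan33.8° = 192.4 + 403.7 = 596.1 kN/m
FS = 596.1 / 354.4 = 1.682

FS = 1.68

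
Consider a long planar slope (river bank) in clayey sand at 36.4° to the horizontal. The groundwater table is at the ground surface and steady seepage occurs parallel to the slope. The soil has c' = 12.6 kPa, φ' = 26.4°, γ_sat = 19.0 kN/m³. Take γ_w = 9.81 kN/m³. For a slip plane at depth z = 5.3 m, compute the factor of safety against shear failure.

With seepage parallel to the slope and the water table at the surface, the effective normal stress on the slip plane uses the buoyant unit weight γ' = γ_sat − γ_w while the driving shear stress uses γ_sat:
FS = [c' + γ' z cos²β tanφ'] / [γ_sat z sinβ cosβ]
γ' = 19.0 − 9.81 = 9.19 kN/m³
Numerator = 12.6 + 9.19·5.3·cos²36.4°·tan26.4° = 12.6 + 9.19·5.3·0.6479·0.4964 = 28.264 kPa
Denominator = 19.0·5.3·sin36.4°·cos36.4° = 19.0·5.3·0.5934·0.8049 = 48.098 kPa
FS = 28.264 / 48.098 = 0.588

FS = 0.59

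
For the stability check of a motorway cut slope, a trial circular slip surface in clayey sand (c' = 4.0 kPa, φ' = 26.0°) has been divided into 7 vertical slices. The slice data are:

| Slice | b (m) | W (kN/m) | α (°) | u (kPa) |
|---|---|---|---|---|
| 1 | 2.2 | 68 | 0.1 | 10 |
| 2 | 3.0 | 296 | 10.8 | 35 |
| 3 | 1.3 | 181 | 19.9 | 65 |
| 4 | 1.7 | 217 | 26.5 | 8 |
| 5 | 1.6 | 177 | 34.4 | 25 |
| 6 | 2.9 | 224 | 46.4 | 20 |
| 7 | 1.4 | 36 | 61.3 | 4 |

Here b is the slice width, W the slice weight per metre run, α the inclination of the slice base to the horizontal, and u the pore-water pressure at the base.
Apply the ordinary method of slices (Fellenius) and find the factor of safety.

FS = 0.78

Ordinary method of slices: FS = Σ[c'·Δl_i + (W_i cosα_i − u_i·Δl_i)·tanφ'] / Σ W_i sinα_i, with Δl_i = b_i / cosα_i.
Slice 1: Δl = 2.2/cos0.1° = 2.200 m; N'_1 = 68·cos0.1° − 10·2.200 = 46.0; c'Δl = 8.80; W sinα = 0.1
Slice 2: Δl = 3.0/cos10.8° = 3.054 m; N'_2 = 296·cos10.8° − 35·3.054 = 183.9; c'Δl = 12.22; W sinα = 55.5
Slice 3: Δl = 1.3/cos19.9° = 1.383 m; N'_3 = 181·cos19.9° − 65·1.383 = 80.3; c'Δl = 5.53; W sinα = 61.6
Slice 4: Δl = 1.7/cos26.5° = 1.900 m; N'_4 = 217·cos26.5° − 8·1.900 = 179.0; c'Δl = 7.60; W sinα = 96.8
Slice 5: Δl = 1.6/cos34.4° = 1.939 m; N'_5 = 177·cos34.4° − 25·1.939 = 97.6; c'Δl = 7.76; W sinα = 100.0
Slice 6: Δl = 2.9/cos46.4° = 4.205 m; N'_6 = 224·cos46.4° − 20·4.205 = 70.4; c'Δl = 16.82; W sinα = 162.2
Slice 7: Δl = 1.4/cos61.3° = 2.915 m; N'_7 = 36·cos61.3° − 4·2.915 = 5.6; c'Δl = 11.66; W sinα = 31.6
Σc'Δl = 70.4 kN/m; ΣN' = 662.8 kN/m; ΣW sinα = 507.8 kN/m
Resisting = 70.4 + 662.8·tan26.0° = 70.4 + 323.2 = 393.6 kN/m
FS = 393.6 / 507.8 = 0.775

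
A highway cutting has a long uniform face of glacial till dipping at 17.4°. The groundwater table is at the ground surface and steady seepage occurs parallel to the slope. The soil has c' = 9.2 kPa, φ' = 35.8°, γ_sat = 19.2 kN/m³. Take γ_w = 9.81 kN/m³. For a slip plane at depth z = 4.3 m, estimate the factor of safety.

FS = 1.52

With seepage parallel to the slope and the water table at the surface, the effective normal stress on the slip plane uses the buoyant unit weight γ' = γ_sat − γ_w while the driving shear stress uses γ_sat:
FS = [c' + γ' z cos²β tanφ'] / [γ_sat z sinβ cosβ]
γ' = 19.2 − 9.81 = 9.39 kN/m³
Numerator = 9.2 + 9.39·4.3·cos²17.4°·tan35.8° = 9.2 + 9.39·4.3·0.9106·0.7212 = 35.717 kPa
Denominator = 19.2·4.3·sin17.4°·cos17.4° = 19.2·4.3·0.2990·0.9542 = 23.559 kPa
FS = 35.717 / 23.559 = 1.516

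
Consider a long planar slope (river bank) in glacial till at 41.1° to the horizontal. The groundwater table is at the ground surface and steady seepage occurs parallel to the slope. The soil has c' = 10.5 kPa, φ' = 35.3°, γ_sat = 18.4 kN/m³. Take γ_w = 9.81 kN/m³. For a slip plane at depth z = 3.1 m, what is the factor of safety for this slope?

FS = 0.75

With seepage parallel to the slope and the water table at the surface, the effective normal stress on the slip plane uses the buoyant unit weight γ' = γ_sat − γ_w while the driving shear stress uses γ_sat:
FS = [c' + γ' z cos²β tanφ'] / [γ_sat z sinβ cosβ]
γ' = 18.4 − 9.81 = 8.59 kN/m³
Numerator = 10.5 + 8.59·3.1·cos²41.1°·tan35.3° = 10.5 + 8.59·3.1·0.5679·0.7080 = 21.207 kPa
Denominator = 18.4·3.1·sin41.1°·cos41.1° = 18.4·3.1·0.6574·0.7536 = 28.256 kPa
FS = 21.207 / 28.256 = 0.751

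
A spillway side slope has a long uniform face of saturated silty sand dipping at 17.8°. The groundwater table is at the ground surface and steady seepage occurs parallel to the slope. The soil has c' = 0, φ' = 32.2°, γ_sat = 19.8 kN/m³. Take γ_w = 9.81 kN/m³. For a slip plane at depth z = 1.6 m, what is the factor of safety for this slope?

With seepage parallel to the slope and the water table at the surface, the effective normal stress on the slip plane uses the buoyant unit weight γ' = γ_sat − γ_w while the driving shear stress uses γ_sat:
FS = [c' + γ' z cos²β tanφ'] / [γ_sat z sinβ cosβ]
(For c' = 0 this reduces to FS = (γ'/γ_sat)·tanφ'/tanβ.)
γ' = 19.8 − 9.81 = 9.99 kN/m³
Numerator = 0.0 + 9.99·1.6·cos²17.8°·tan32.2° = 0.0 + 9.99·1.6·0.9066·0.6297 = 9.125 kPa
Denominator = 19.8·1.6·sin17.8°·cos17.8° = 19.8·1.6·0.3057·0.9521 = 9.221 kPa
FS = 9.125 / 9.221 = 0.990

FS = 0.99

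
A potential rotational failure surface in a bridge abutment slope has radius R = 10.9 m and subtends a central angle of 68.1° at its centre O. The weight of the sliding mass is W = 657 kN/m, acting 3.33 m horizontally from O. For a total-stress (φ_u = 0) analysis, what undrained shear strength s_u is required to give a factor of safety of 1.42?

FS = s_u·L_a·R / (W·d), so s_u = FS·W·d / (L_a·R).
Arc length L_a = R·θ = 10.9·(68.1°·π/180) = 10.9·1.1886 = 12.96 m
s_u = 1.42·657·3.33 / (12.96·10.9) = 3106.7 / 141.21 = 22.00 kPa

s_u = 22.0 kPa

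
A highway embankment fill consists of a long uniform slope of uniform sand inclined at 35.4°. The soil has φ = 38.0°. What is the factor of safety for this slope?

For a dry cohesionless infinite slope the factor of safety is FS = tanφ / tanβ.
FS = tan38.0° / tan35.4° = 0.7813 / 0.7107 = 1.099

FS = 1.10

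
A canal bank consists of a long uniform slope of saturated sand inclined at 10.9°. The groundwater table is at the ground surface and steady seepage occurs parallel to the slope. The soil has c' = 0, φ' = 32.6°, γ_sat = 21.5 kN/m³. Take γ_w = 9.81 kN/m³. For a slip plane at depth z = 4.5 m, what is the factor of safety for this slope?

FS = 1.81

With seepage parallel to the slope and the water table at the surface, the effective normal stress on the slip plane uses the buoyant unit weight γ' = γ_sat − γ_w while the driving shear stress uses γ_sat:
FS = [c' + γ' z cos²β tanφ'] / [γ_sat z sinβ cosβ]
(For c' = 0 this reduces to FS = (γ'/γ_sat)·tanφ'/tanβ.)
γ' = 21.5 − 9.81 = 11.69 kN/m³
Numerator = 0.0 + 11.69·4.5·cos²10.9°·tan32.6° = 0.0 + 11.69·4.5·0.9642·0.6395 = 32.439 kPa
Denominator = 21.5·4.5·sin10.9°·cos10.9° = 21.5·4.5·0.1891·0.9820 = 17.965 kPa
FS = 32.439 / 17.965 = 1.806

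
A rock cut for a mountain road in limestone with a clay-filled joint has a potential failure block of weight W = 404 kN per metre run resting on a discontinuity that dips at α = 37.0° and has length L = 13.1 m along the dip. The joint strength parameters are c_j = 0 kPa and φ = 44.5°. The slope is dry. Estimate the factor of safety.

FS = 1.30

Resolving the block weight along and normal to the plane and applying the Mohr–Coulomb strength on the joint:
N' = W cosα = 404·cos37.0° = 322.6 kN/m
Driving force T = W sinα = 404·sin37.0° = 243.1 kN/m
Resisting force R = c_j·L + N'·tanφ = 0·13.1 + 322.6·tan44.5° = 0.0 + 317.1 = 317.1 kN/m
FS = R / T = 317.1 / 243.1 = 1.304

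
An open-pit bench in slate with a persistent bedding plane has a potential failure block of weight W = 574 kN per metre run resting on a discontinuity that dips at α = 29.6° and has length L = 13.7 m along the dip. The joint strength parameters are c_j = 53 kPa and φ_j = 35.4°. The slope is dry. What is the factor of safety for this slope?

FS = 3.81

Resolving the block weight along and normal to the plane and applying the Mohr–Coulomb strength on the joint:
N' = W cosα = 574·cos29.6° = 499.1 kN/m
Driving force T = W sinα = 574·sin29.6° = 283.5 kN/m
Resisting force R = c_j·L + N'·tanφ_j = 53·13.7 + 499.1·tan35.4° = 726.1 + 354.7 = 1080.8 kN/m
FS = R / T = 1080.8 / 283.5 = 3.812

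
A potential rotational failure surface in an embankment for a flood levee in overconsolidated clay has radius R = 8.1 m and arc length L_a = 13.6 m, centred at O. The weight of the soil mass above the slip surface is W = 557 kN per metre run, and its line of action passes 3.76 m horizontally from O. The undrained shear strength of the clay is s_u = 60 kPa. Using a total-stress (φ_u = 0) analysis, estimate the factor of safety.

Taking moments about the centre O, the resisting moment is provided by the undrained shear strength acting along the arc:
M_R = s_u·L_a·R = 60·13.60·8.1 = 6609.6 kN·m/m
M_D = W·d = 557·3.76 = 2094.3 kN·m/m
FS = M_R / M_D = 6609.6 / 2094.3 = 3.156

FS = 3.16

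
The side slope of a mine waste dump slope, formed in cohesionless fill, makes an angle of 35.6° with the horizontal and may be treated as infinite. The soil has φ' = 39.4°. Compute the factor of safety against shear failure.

For a dry cohesionless infinite slope the factor of safety is FS = tanφ' / tanβ.
FS = tan39.4° / tan35.6° = 0.8214 / 0.7159 = 1.147

FS = 1.15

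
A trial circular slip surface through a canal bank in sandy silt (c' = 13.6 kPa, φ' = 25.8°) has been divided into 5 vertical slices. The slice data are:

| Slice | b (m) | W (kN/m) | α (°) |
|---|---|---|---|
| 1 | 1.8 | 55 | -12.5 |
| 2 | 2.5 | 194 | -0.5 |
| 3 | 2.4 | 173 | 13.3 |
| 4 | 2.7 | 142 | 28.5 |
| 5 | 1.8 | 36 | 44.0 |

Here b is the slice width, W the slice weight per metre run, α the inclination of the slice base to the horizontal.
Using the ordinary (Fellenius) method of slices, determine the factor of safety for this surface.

FS = 3.72

Ordinary method of slices: FS = Σ[c'·Δl_i + (W_i cosα_i)·tanφ'] / Σ W_i sinα_i, with Δl_i = b_i / cosα_i.
Slice 1: Δl = 1.8/cos(-12.5°) = 1.844 m; N'_1 = 55·cos(-12.5°) = 53.7; c'Δl = 25.07; W sinα = -11.9
Slice 2: Δl = 2.5/cos(-0.5°) = 2.500 m; N'_2 = 194·cos(-0.5°) = 194.0; c'Δl = 34.00; W sinα = -1.7
Slice 3: Δl = 2.4/cos13.3° = 2.466 m; N'_3 = 173·cos13.3° = 168.4; c'Δl = 33.54; W sinα = 39.8
Slice 4: Δl = 2.7/cos28.5° = 3.072 m; N'_4 = 142·cos28.5° = 124.8; c'Δl = 41.78; W sinα = 67.8
Slice 5: Δl = 1.8/cos44.0° = 2.502 m; N'_5 = 36·cos44.0° = 25.9; c'Δl = 34.03; W sinα = 25.0
Σc'Δl = 168.4 kN/m; ΣN' = 566.7 kN/m; ΣW sinα = 119.0 kN/m
Resisting = 168.4 + 566.7·tan25.8° = 168.4 + 274.0 = 442.4 kN/m
FS = 442.4 / 119.0 = 3.719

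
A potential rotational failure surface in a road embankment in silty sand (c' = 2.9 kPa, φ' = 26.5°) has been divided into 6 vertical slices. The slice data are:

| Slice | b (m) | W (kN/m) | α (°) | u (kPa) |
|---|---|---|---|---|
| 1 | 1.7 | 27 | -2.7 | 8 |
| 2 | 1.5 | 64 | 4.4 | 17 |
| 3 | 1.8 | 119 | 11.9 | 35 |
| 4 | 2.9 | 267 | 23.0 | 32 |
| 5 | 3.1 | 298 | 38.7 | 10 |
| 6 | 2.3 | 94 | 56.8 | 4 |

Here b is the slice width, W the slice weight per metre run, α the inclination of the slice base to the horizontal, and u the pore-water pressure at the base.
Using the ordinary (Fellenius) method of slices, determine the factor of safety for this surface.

FS = 0.72

Ordinary method of slices: FS = Σ[c'·Δl_i + (W_i cosα_i − u_i·Δl_i)·tanφ'] / Σ W_i sinα_i, with Δl_i = b_i / cosα_i.
Slice 1: Δl = 1.7/cos(-2.7°) = 1.702 m; N'_1 = 27·cos(-2.7°) − 8·1.702 = 13.4; c'Δl = 4.94; W sinα = -1.3
Slice 2: Δl = 1.5/cos4.4° = 1.504 m; N'_2 = 64·cos4.4° − 17·1.504 = 38.2; c'Δl = 4.36; W sinα = 4.9
Slice 3: Δl = 1.8/cos11.9° = 1.840 m; N'_3 = 119·cos11.9° − 35·1.840 = 52.1; c'Δl = 5.33; W sinα = 24.5
Slice 4: Δl = 2.9/cos23.0° = 3.150 m; N'_4 = 267·cos23.0° − 32·3.150 = 145.0; c'Δl = 9.14; W sinα = 104.3
Slice 5: Δl = 3.1/cos38.7° = 3.972 m; N'_5 = 298·cos38.7° − 10·3.972 = 192.8; c'Δl = 11.52; W sinα = 186.3
Slice 6: Δl = 2.3/cos56.8° = 4.200 m; N'_6 = 94·cos56.8° − 4·4.200 = 34.7; c'Δl = 12.18; W sinα = 78.7
Σc'Δl = 47.5 kN/m; ΣN' = 476.1 kN/m; ΣW sinα = 397.5 kN/m
Resisting = 47.5 + 476.1·tan26.5° = 47.5 + 237.4 = 284.9 kN/m
FS = 284.9 / 397.5 = 0.717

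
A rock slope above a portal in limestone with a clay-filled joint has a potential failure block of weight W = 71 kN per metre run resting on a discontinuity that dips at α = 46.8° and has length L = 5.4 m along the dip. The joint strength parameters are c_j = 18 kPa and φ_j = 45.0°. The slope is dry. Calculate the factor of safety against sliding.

FS = 2.82

Resolving the block weight along and normal to the plane and applying the Mohr–Coulomb strength on the joint:
N' = W cosα = 71·cos46.8° = 48.6 kN/m
Driving force T = W sinα = 71·sin46.8° = 51.8 kN/m
Resisting force R = c_j·L + N'·tanφ_j = 18·5.4 + 48.6·tan45.0° = 97.2 + 48.6 = 145.8 kN/m
FS = R / T = 145.8 / 51.8 = 2.817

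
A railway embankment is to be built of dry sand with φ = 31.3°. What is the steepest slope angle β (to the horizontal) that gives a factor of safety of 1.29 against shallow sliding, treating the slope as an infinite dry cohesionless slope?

β = 25.2°

For an infinite dry cohesionless slope FS = tanφ/tanβ, so tanβ = tanφ / FS.
tanβ = tan31.3° / 1.29 = 0.6080 / 1.29 = 0.4713
β = arctan(0.4713) = 25.24°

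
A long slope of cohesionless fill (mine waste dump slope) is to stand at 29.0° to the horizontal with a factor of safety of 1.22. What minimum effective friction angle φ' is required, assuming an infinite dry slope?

FS = tanφ'/tanβ ⇒ tanφ' = FS · tanβ = 1.22 · tan29.0° = 0.6763
φ' = arctan(0.6763) = 34.07°

φ' = 34.1°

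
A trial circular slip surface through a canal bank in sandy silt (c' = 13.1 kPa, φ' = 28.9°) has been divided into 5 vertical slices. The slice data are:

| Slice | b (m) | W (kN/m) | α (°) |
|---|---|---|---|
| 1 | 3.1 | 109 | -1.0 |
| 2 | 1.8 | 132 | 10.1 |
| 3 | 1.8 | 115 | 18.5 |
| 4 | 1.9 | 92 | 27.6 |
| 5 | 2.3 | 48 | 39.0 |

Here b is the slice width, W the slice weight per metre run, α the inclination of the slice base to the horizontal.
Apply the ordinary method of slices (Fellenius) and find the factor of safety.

Ordinary method of slices: FS = Σ[c'·Δl_i + (W_i cosα_i)·tanφ'] / Σ W_i sinα_i, with Δl_i = b_i / cosα_i.
Slice 1: Δl = 3.1/cos(-1.0°) = 3.100 m; N'_1 = 109·cos(-1.0°) = 109.0; c'Δl = 40.62; W sinα = -1.9
Slice 2: Δl = 1.8/cos10.1° = 1.828 m; N'_2 = 132·cos10.1° = 130.0; c'Δl = 23.95; W sinα = 23.1
Slice 3: Δl = 1.8/cos18.5° = 1.898 m; N'_3 = 115·cos18.5° = 109.1; c'Δl = 24.86; W sinα = 36.5
Slice 4: Δl = 1.9/cos27.6° = 2.144 m; N'_4 = 92·cos27.6° = 81.5; c'Δl = 28.09; W sinα = 42.6
Slice 5: Δl = 2.3/cos39.0° = 2.960 m; N'_5 = 48·cos39.0° = 37.3; c'Δl = 38.77; W sinα = 30.2
Σc'Δl = 156.3 kN/m; ΣN' = 466.8 kN/m; ΣW sinα = 130.6 kN/m
Resisting = 156.3 + 466.8·tan28.9° = 156.3 + 257.7 = 414.0 kN/m
FS = 414.0 / 130.6 = 3.171

FS = 3.17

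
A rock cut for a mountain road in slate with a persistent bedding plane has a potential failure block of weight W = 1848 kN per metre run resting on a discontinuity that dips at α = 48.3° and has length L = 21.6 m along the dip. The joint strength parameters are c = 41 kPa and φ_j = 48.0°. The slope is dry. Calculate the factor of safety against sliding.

Resolving the block weight along and normal to the plane and applying the Mohr–Coulomb strength on the joint:
N' = W cosα = 1848·cos48.3° = 1229.3 kN/m
Driving force T = W sinα = 1848·sin48.3° = 1379.8 kN/m
Resisting force R = c·L + N'·tanφ_j = 41·21.6 + 1229.3·tan48.0° = 885.6 + 1365.3 = 2250.9 kN/m
FS = R / T = 2250.9 / 1379.8 = 1.631

FS = 1.63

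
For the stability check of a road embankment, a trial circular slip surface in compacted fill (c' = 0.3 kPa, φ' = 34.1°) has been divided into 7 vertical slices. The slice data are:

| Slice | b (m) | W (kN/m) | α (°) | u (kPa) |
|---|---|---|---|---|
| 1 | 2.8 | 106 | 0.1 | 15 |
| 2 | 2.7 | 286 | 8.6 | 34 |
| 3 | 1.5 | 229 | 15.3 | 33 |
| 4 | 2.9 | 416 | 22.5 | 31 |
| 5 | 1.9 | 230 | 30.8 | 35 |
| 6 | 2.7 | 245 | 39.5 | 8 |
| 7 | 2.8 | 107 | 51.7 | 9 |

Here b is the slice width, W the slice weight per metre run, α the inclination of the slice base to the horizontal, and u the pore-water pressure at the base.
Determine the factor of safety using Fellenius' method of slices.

Ordinary method of slices: FS = Σ[c'·Δl_i + (W_i cosα_i − u_i·Δl_i)·tanφ'] / Σ W_i sinα_i, with Δl_i = b_i / cosα_i.
Slice 1: Δl = 2.8/cos0.1° = 2.800 m; N'_1 = 106·cos0.1° − 15·2.800 = 64.0; c'Δl = 0.84; W sinα = 0.2
Slice 2: Δl = 2.7/cos8.6° = 2.731 m; N'_2 = 286·cos8.6° − 34·2.731 = 189.9; c'Δl = 0.82; W sinα = 42.8
Slice 3: Δl = 1.5/cos15.3° = 1.555 m; N'_3 = 229·cos15.3° − 33·1.555 = 169.6; c'Δl = 0.47; W sinα = 60.4
Slice 4: Δl = 2.9/cos22.5° = 3.139 m; N'_4 = 416·cos22.5° − 31·3.139 = 287.0; c'Δl = 0.94; W sinα = 159.2
Slice 5: Δl = 1.9/cos30.8° = 2.212 m; N'_5 = 230·cos30.8° − 35·2.212 = 120.1; c'Δl = 0.66; W sinα = 117.8
Slice 6: Δl = 2.7/cos39.5° = 3.499 m; N'_6 = 245·cos39.5° − 8·3.499 = 161.1; c'Δl = 1.05; W sinα = 155.8
Slice 7: Δl = 2.8/cos51.7° = 4.518 m; N'_7 = 107·cos51.7° − 9·4.518 = 25.7; c'Δl = 1.36; W sinα = 84.0
Σc'Δl = 6.1 kN/m; ΣN' = 1017.4 kN/m; ΣW sinα = 620.2 kN/m
Resisting = 6.1 + 1017.4·tan34.1° = 6.1 + 688.8 = 695.0 kN/m
FS = 695.0 / 620.2 = 1.121

FS = 1.12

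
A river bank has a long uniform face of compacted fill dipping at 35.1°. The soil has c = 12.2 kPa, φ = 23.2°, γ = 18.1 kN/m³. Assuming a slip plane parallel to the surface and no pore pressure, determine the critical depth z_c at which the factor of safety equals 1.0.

Setting FS = 1.00 in FS = [c + γz cos²β tanφ] / [γz sinβ cosβ] and solving for z:
z = c / [γ cosβ (FS·sinβ − cosβ·tanφ)]
  = 12.2 / [18.1·cos35.1°·(1.00·sin35.1° − cos35.1°·tan23.2°)]
  = 12.2 / [18.1·0.8181·(1.00·0.5750 − 0.8181·0.4286)]
  = 12.2 / 3.3222 = 3.672 m

z_c = 3.67 m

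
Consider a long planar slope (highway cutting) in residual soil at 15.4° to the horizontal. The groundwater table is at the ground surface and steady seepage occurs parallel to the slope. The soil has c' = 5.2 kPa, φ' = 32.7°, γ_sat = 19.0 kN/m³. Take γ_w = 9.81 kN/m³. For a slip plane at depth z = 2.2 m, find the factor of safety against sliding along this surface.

With seepage parallel to the slope and the water table at the surface, the effective normal stress on the slip plane uses the buoyant unit weight γ' = γ_sat − γ_w while the driving shear stress uses γ_sat:
FS = [c' + γ' z cos²β tanφ'] / [γ_sat z sinβ cosβ]
γ' = 19.0 − 9.81 = 9.19 kN/m³
Numerator = 5.2 + 9.19·2.2·cos²15.4°·tan32.7° = 5.2 + 9.19·2.2·0.9295·0.6420 = 17.264 kPa
Denominator = 19.0·2.2·sin15.4°·cos15.4° = 19.0·2.2·0.2656·0.9641 = 10.702 kPa
FS = 17.264 / 10.702 = 1.613

FS = 1.61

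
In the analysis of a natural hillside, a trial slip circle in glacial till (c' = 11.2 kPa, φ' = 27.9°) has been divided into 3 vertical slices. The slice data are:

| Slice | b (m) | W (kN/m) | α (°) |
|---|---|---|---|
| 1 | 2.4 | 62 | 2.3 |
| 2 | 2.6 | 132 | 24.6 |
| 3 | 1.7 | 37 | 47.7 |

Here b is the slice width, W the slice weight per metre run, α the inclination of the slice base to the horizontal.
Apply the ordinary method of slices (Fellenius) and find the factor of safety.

FS = 2.32

Ordinary method of slices: FS = Σ[c'·Δl_i + (W_i cosα_i)·tanφ'] / Σ W_i sinα_i, with Δl_i = b_i / cosα_i.
Slice 1: Δl = 2.4/cos2.3° = 2.402 m; N'_1 = 62·cos2.3° = 62.0; c'Δl = 26.90; W sinα = 2.5
Slice 2: Δl = 2.6/cos24.6° = 2.860 m; N'_2 = 132·cos24.6° = 120.0; c'Δl = 32.03; W sinα = 54.9
Slice 3: Δl = 1.7/cos47.7° = 2.526 m; N'_3 = 37·cos47.7° = 24.9; c'Δl = 28.29; W sinα = 27.4
Σc'Δl = 87.2 kN/m; ΣN' = 206.9 kN/m; ΣW sinα = 84.8 kN/m
Resisting = 87.2 + 206.9·tan27.9° = 87.2 + 109.5 = 196.8 kN/m
FS = 196.8 / 84.8 = 2.320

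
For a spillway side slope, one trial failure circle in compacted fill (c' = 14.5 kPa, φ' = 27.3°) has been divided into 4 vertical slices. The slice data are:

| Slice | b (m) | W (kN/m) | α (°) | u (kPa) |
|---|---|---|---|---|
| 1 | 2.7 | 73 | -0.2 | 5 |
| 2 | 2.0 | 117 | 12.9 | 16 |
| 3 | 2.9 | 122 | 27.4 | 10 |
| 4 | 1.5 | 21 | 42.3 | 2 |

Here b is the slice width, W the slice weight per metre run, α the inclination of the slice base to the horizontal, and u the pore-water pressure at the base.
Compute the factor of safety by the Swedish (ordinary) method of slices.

Ordinary method of slices: FS = Σ[c'·Δl_i + (W_i cosα_i − u_i·Δl_i)·tanφ'] / Σ W_i sinα_i, with Δl_i = b_i / cosα_i.
Slice 1: Δl = 2.7/cos(-0.2°) = 2.700 m; N'_1 = 73·cos(-0.2°) − 5·2.700 = 59.5; c'Δl = 39.15; W sinα = -0.3
Slice 2: Δl = 2.0/cos12.9° = 2.052 m; N'_2 = 117·cos12.9° − 16·2.052 = 81.2; c'Δl = 29.75; W sinα = 26.1
Slice 3: Δl = 2.9/cos27.4° = 3.266 m; N'_3 = 122·cos27.4° − 10·3.266 = 75.6; c'Δl = 47.36; W sinα = 56.1
Slice 4: Δl = 1.5/cos42.3° = 2.028 m; N'_4 = 21·cos42.3° − 2·2.028 = 11.5; c'Δl = 29.41; W sinα = 14.1
Σc'Δl = 145.7 kN/m; ΣN' = 227.8 kN/m; ΣW sinα = 96.1 kN/m
Resisting = 145.7 + 227.8·tan27.3° = 145.7 + 117.6 = 263.3 kN/m
FS = 263.3 / 96.1 = 2.738

FS = 2.74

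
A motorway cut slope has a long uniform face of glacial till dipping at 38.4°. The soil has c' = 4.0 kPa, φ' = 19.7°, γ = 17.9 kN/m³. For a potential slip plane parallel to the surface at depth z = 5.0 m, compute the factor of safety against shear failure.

For an infinite slope with a slip plane parallel to the surface (no pore pressure): FS = [c' + γz cos²β tanφ'] / [γz sinβ cosβ].
γz = 17.9·5.0 = 89.50 kN/m²
Numerator = 4.0 + 89.50·cos²38.4°·tan19.7° = 4.0 + 89.50·0.6142·0.3581 = 23.682 kPa
Denominator = 89.50·sin38.4°·cos38.4° = 89.50·0.6211·0.7837 = 43.568 kPa
FS = 23.682 / 43.568 = 0.544

FS = 0.54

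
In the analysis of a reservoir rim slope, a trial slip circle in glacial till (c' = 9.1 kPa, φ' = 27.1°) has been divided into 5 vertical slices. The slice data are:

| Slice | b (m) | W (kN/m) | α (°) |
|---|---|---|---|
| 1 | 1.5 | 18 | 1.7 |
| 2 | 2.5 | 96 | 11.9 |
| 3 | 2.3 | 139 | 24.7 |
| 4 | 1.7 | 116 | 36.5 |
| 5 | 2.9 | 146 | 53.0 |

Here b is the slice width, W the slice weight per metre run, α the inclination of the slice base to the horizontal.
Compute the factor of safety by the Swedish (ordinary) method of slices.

FS = 1.28

Ordinary method of slices: FS = Σ[c'·Δl_i + (W_i cosα_i)·tanφ'] / Σ W_i sinα_i, with Δl_i = b_i / cosα_i.
Slice 1: Δl = 1.5/cos1.7° = 1.501 m; N'_1 = 18·cos1.7° = 18.0; c'Δl = 13.66; W sinα = 0.5
Slice 2: Δl = 2.5/cos11.9° = 2.555 m; N'_2 = 96·cos11.9° = 93.9; c'Δl = 23.25; W sinα = 19.8
Slice 3: Δl = 2.3/cos24.7° = 2.532 m; N'_3 = 139·cos24.7° = 126.3; c'Δl = 23.04; W sinα = 58.1
Slice 4: Δl = 1.7/cos36.5° = 2.115 m; N'_4 = 116·cos36.5° = 93.2; c'Δl = 19.24; W sinα = 69.0
Slice 5: Δl = 2.9/cos53.0° = 4.819 m; N'_5 = 146·cos53.0° = 87.9; c'Δl = 43.85; W sinα = 116.6
Σc'Δl = 123.0 kN/m; ΣN' = 419.3 kN/m; ΣW sinα = 264.0 kN/m
Resisting = 123.0 + 419.3·tan27.1° = 123.0 + 214.6 = 337.6 kN/m
FS = 337.6 / 264.0 = 1.279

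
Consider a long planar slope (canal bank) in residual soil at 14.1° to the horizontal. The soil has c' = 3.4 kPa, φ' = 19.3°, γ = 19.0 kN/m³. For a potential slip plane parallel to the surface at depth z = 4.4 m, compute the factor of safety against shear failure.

FS = 1.57

For an infinite slope with a slip plane parallel to the surface (no pore pressure): FS = [c' + γz cos²β tanφ'] / [γz sinβ cosβ].
γz = 19.0·4.4 = 83.60 kN/m²
Numerator = 3.4 + 83.60·cos²14.1°·tan19.3° = 3.4 + 83.60·0.9407·0.3502 = 30.939 kPa
Denominator = 83.60·sin14.1°·cos14.1° = 83.60·0.2436·0.9699 = 19.753 kPa
FS = 30.939 / 19.753 = 1.566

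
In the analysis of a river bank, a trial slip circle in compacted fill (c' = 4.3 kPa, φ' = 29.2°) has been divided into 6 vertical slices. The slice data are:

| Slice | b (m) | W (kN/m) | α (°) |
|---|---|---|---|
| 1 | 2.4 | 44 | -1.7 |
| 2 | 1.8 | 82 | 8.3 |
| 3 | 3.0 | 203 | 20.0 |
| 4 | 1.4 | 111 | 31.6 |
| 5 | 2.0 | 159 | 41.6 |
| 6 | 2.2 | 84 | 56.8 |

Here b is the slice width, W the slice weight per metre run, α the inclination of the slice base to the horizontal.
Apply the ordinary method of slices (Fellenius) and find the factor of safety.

Ordinary method of slices: FS = Σ[c'·Δl_i + (W_i cosα_i)·tanφ'] / Σ W_i sinα_i, with Δl_i = b_i / cosα_i.
Slice 1: Δl = 2.4/cos(-1.7°) = 2.401 m; N'_1 = 44·cos(-1.7°) = 44.0; c'Δl = 10.32; W sinα = -1.3
Slice 2: Δl = 1.8/cos8.3° = 1.819 m; N'_2 = 82·cos8.3° = 81.1; c'Δl = 7.82; W sinα = 11.8
Slice 3: Δl = 3.0/cos20.0° = 3.193 m; N'_3 = 203·cos20.0° = 190.8; c'Δl = 13.73; W sinα = 69.4
Slice 4: Δl = 1.4/cos31.6° = 1.644 m; N'_4 = 111·cos31.6° = 94.5; c'Δl = 7.07; W sinα = 58.2
Slice 5: Δl = 2.0/cos41.6° = 2.675 m; N'_5 = 159·cos41.6° = 118.9; c'Δl = 11.50; W sinα = 105.6
Slice 6: Δl = 2.2/cos56.8° = 4.018 m; N'_6 = 84·cos56.8° = 46.0; c'Δl = 17.28; W sinα = 70.3
Σc'Δl = 67.7 kN/m; ΣN' = 575.3 kN/m; ΣW sinα = 314.0 kN/m
Resisting = 67.7 + 575.3·tan29.2° = 67.7 + 321.5 = 389.3 kN/m
FS = 389.3 / 314.0 = 1.240

FS = 1.24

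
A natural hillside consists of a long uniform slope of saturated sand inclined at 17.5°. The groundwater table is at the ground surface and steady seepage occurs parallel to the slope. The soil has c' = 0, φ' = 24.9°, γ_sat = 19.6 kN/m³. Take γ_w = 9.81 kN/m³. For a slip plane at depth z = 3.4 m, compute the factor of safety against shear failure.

With seepage parallel to the slope and the water table at the surface, the effective normal stress on the slip plane uses the buoyant unit weight γ' = γ_sat − γ_w while the driving shear stress uses γ_sat:
FS = [c' + γ' z cos²β tanφ'] / [γ_sat z sinβ cosβ]
(For c' = 0 this reduces to FS = (γ'/γ_sat)·tanφ'/tanβ.)
γ' = 19.6 − 9.81 = 9.79 kN/m³
Numerator = 0.0 + 9.79·3.4·cos²17.5°·tan24.9° = 0.0 + 9.79·3.4·0.9096·0.4642 = 14.054 kPa
Denominator = 19.6·3.4·sin17.5°·cos17.5° = 19.6·3.4·0.3007·0.9537 = 19.112 kPa
FS = 14.054 / 19.112 = 0.735

FS = 0.74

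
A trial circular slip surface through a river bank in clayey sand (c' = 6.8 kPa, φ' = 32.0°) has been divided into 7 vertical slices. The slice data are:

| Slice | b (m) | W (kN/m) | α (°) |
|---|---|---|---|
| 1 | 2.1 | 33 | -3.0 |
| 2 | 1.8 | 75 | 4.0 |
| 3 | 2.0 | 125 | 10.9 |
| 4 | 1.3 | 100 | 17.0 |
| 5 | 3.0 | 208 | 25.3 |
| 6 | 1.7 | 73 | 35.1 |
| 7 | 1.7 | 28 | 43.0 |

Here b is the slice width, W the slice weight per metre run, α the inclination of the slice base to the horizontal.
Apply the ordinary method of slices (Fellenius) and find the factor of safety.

Ordinary method of slices: FS = Σ[c'·Δl_i + (W_i cosα_i)·tanφ'] / Σ W_i sinα_i, with Δl_i = b_i / cosα_i.
Slice 1: Δl = 2.1/cos(-3.0°) = 2.103 m; N'_1 = 33·cos(-3.0°) = 33.0; c'Δl = 14.30; W sinα = -1.7
Slice 2: Δl = 1.8/cos4.0° = 1.804 m; N'_2 = 75·cos4.0° = 74.8; c'Δl = 12.27; W sinα = 5.2
Slice 3: Δl = 2.0/cos10.9° = 2.037 m; N'_3 = 125·cos10.9° = 122.7; c'Δl = 13.85; W sinα = 23.6
Slice 4: Δl = 1.3/cos17.0° = 1.359 m; N'_4 = 100·cos17.0° = 95.6; c'Δl = 9.24; W sinα = 29.2
Slice 5: Δl = 3.0/cos25.3° = 3.318 m; N'_5 = 208·cos25.3° = 188.0; c'Δl = 22.56; W sinα = 88.9
Slice 6: Δl = 1.7/cos35.1° = 2.078 m; N'_6 = 73·cos35.1° = 59.7; c'Δl = 14.13; W sinα = 42.0
Slice 7: Δl = 1.7/cos43.0° = 2.324 m; N'_7 = 28·cos43.0° = 20.5; c'Δl = 15.81; W sinα = 19.1
Σc'Δl = 102.2 kN/m; ΣN' = 594.4 kN/m; ΣW sinα = 206.3 kN/m
Resisting = 102.2 + 594.4·tan32.0° = 102.2 + 371.4 = 473.6 kN/m
FS = 473.6 / 206.3 = 2.295

FS = 2.30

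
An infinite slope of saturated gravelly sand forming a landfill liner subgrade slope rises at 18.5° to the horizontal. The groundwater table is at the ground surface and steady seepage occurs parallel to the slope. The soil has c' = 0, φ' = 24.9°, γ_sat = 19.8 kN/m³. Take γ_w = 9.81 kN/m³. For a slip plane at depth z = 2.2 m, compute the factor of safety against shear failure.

FS = 0.70

With seepage parallel to the slope and the water table at the surface, the effective normal stress on the slip plane uses the buoyant unit weight γ' = γ_sat − γ_w while the driving shear stress uses γ_sat:
FS = [c' + γ' z cos²β tanφ'] / [γ_sat z sinβ cosβ]
(For c' = 0 this reduces to FS = (γ'/γ_sat)·tanφ'/tanβ.)
γ' = 19.8 − 9.81 = 9.99 kN/m³
Numerator = 0.0 + 9.99·2.2·cos²18.5°·tan24.9° = 0.0 + 9.99·2.2·0.8993·0.4642 = 9.175 kPa
Denominator = 19.8·2.2·sin18.5°·cos18.5° = 19.8·2.2·0.3173·0.9483 = 13.108 kPa
FS = 9.175 / 13.108 = 0.700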